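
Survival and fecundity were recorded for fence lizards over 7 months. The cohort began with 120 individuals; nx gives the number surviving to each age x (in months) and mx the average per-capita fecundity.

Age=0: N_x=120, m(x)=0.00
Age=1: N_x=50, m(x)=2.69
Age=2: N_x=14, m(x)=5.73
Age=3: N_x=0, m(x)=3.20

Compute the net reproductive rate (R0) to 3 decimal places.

1.789

lx = nx/n0 = nx/120: 1, 0.41667…, 0.11667…, 0
lx·mx by age: 0, 1.120833…, 0.6685…, 0
R0 = Σ lx·mx = 1.789333… → 1.789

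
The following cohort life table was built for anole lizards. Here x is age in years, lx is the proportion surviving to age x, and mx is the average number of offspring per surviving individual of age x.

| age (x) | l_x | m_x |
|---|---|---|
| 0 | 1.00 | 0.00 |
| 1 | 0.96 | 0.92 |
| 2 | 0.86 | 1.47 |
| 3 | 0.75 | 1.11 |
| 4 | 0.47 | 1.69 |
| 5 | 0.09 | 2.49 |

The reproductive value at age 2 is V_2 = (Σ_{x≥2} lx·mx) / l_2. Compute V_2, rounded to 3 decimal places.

3.622

lx·mx for x ≥ 2: 1.2642, 0.8325, 0.7943, 0.2241 → sum = 3.1151
V_2 = 3.1151 / l_2 = 3.1151 / 0.86 = 3.622209… → 3.622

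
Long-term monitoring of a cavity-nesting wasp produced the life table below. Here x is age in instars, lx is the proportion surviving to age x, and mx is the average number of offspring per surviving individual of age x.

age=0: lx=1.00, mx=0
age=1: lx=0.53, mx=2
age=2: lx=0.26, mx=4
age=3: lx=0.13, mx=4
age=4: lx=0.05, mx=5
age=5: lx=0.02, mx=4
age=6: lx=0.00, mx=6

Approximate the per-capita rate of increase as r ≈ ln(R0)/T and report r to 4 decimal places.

R0 = Σ lx·mx = 0 + 1.06 + 1.04 + 0.52 + 0.25 + 0.08 + 0 = 2.95
Σ x·lx·mx = 6.1; T = 6.1/2.95 = 2.0678…
r ≈ ln(R0)/T = ln(2.95)/2.0678… = 0.523168… → 0.5232

0.5232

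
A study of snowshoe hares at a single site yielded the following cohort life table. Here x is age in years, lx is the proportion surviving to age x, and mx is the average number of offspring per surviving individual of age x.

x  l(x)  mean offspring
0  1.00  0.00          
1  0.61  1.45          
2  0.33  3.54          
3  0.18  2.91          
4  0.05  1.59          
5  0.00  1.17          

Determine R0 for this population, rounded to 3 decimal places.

2.656

lx·mx by age: 0, 0.8845, 1.1682, 0.5238, 0.0795, 0
R0 = Σ lx·mx = 2.656 → 2.656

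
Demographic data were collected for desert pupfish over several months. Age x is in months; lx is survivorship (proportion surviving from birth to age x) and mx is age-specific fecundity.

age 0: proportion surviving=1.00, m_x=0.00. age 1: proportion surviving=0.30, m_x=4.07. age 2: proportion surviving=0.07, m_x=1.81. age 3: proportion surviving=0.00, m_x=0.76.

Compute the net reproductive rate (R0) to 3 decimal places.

1.348

lx·mx by age: 0, 1.221, 0.1267, 0
R0 = Σ lx·mx = 1.3477 → 1.348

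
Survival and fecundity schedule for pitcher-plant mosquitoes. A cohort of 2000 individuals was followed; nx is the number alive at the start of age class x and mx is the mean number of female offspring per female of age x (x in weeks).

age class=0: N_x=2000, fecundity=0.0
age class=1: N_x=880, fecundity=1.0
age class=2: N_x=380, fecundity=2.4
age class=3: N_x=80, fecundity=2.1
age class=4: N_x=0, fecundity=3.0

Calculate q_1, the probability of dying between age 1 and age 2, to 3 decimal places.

0.568

lx = nx/n0 = nx/2000: 1, 0.44, 0.19, 0.04, 0
q_1 = (l_1 − l_2) / l_1 = (0.44 − 0.19) / 0.44
     = 0.25 / 0.44 = 0.568182… → 0.568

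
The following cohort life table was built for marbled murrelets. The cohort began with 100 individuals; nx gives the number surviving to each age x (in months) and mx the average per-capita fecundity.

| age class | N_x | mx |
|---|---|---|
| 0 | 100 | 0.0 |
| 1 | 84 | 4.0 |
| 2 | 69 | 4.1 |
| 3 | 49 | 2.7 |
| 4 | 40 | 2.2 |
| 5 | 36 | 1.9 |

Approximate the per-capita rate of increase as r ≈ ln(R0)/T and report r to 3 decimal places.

1.005

lx = nx/n0 = nx/100: 1, 0.84, 0.69, 0.49, 0.4, 0.36
R0 = Σ lx·mx = 0 + 3.36 + 2.829 + 1.323 + 0.88 + 0.684 = 9.076
Σ x·lx·mx = 19.927; T = 19.927/9.076 = 2.19557…
r ≈ ln(R0)/T = ln(9.076)/2.19557… = 1.00458… → 1.005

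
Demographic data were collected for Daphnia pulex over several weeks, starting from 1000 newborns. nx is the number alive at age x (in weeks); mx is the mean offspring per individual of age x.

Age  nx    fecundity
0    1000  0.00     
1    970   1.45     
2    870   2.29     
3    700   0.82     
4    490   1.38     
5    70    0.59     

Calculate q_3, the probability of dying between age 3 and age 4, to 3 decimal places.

0.300

lx = nx/n0 = nx/1000: 1, 0.97, 0.87, 0.7, 0.49, 0.07
q_3 = (l_3 − l_4) / l_3 = (0.7 − 0.49) / 0.7
     = 0.21 / 0.7 = 0.3 → 0.300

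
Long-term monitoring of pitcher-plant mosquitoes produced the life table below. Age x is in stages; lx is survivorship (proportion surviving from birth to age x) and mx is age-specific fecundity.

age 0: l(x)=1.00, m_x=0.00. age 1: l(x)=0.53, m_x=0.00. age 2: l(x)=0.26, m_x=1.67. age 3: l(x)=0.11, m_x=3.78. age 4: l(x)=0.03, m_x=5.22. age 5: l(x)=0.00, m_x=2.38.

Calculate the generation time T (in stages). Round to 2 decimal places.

lx·mx: 0, 0, 0.4342, 0.4158, 0.1566, 0 → R0 = 1.0066
x·lx·mx: 0, 0, 0.8684, 1.2474, 0.6264, 0 → Σ = 2.7422
T = 2.7422 / 1.0066 = 2.72422… → 2.72

2.72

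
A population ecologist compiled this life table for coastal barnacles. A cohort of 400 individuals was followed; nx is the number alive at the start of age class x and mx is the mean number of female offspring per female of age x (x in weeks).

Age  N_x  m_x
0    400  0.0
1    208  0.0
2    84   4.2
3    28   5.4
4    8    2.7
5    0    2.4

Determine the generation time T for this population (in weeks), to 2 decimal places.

2.37

lx = nx/n0 = nx/400: 1, 0.52, 0.21, 0.07, 0.02, 0
lx·mx: 0, 0, 0.882, 0.378, 0.054, 0 → R0 = 1.314
x·lx·mx: 0, 0, 1.764, 1.134, 0.216, 0 → Σ = 3.114
T = 3.114 / 1.314 = 2.369863… → 2.37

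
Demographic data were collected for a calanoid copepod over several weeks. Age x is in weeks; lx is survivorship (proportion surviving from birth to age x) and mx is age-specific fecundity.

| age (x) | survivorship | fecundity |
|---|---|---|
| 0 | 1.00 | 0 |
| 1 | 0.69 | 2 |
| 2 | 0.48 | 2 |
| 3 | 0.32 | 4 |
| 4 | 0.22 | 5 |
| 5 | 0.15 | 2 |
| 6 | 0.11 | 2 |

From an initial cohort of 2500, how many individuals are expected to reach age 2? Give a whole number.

1200

Expected survivors = N0 · l_2 = 2500 × 0.48 = 1200 → 1200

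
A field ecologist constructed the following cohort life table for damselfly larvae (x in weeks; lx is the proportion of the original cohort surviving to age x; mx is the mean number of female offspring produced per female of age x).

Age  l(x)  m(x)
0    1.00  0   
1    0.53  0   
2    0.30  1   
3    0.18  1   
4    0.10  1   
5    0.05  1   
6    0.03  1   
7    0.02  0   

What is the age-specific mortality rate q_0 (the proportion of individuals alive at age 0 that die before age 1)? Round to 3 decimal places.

q_0 = (l_0 − l_1) / l_0 = (1 − 0.53) / 1
     = 0.47 / 1 = 0.47 → 0.470

0.470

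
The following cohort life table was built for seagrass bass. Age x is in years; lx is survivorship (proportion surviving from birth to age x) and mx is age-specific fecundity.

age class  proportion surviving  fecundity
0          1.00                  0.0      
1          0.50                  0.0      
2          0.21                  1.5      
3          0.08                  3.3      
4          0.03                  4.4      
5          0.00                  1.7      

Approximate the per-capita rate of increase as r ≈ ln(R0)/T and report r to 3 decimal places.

-0.124

R0 = Σ lx·mx = 0 + 0 + 0.315 + 0.264 + 0.132 + 0 = 0.711
Σ x·lx·mx = 1.95; T = 1.95/0.711 = 2.74262…
r ≈ ln(R0)/T = ln(0.711)/2.74262… = -0.12436… → -0.124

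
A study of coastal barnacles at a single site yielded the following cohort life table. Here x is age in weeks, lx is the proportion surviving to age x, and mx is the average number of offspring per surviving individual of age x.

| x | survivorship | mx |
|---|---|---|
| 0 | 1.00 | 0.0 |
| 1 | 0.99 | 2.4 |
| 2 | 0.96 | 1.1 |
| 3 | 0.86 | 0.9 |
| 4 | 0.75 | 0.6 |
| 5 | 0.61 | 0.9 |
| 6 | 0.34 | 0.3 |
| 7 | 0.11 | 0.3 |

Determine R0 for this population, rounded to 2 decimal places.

5.34

lx·mx by age: 0, 2.376, 1.056, 0.774, 0.45, 0.549, 0.102, 0.033
R0 = Σ lx·mx = 5.34 → 5.34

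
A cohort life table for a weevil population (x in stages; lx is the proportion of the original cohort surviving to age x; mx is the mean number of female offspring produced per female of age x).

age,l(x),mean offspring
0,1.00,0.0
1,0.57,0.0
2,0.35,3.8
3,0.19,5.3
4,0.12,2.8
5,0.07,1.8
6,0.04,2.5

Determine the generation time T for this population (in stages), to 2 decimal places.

2.85

lx·mx: 0, 0, 1.33, 1.007, 0.336, 0.126, 0.1 → R0 = 2.899
x·lx·mx: 0, 0, 2.66, 3.021, 1.344, 0.63, 0.6 → Σ = 8.255
T = 8.255 / 2.899 = 2.847534… → 2.85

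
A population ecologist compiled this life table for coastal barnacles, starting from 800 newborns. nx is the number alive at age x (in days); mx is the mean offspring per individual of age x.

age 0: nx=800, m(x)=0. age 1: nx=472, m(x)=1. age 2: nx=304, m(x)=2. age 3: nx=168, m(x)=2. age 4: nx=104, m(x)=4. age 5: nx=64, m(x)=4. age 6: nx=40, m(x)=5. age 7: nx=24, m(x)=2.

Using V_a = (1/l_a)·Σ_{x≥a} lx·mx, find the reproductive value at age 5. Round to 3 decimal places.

7.875

lx = nx/n0 = nx/800: 1, 0.59, 0.38, 0.21, 0.13, 0.08, 0.05, 0.03
lx·mx for x ≥ 5: 0.32, 0.25, 0.06 → sum = 0.63
V_5 = 0.63 / l_5 = 0.63 / 0.08 = 7.875 → 7.875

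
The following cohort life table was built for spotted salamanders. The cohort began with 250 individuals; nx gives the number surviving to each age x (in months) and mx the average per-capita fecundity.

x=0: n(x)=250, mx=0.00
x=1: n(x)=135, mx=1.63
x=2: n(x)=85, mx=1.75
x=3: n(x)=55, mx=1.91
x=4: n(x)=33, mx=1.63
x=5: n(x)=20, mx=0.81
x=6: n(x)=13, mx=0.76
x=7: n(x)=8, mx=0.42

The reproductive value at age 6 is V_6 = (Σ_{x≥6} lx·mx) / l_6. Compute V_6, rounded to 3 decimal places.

1.018

lx = nx/n0 = nx/250: 1, 0.54, 0.34, 0.22, 0.132, 0.08, 0.052, 0.032
lx·mx for x ≥ 6: 0.03952, 0.01344 → sum = 0.05296
V_6 = 0.05296 / l_6 = 0.05296 / 0.052 = 1.018462… → 1.018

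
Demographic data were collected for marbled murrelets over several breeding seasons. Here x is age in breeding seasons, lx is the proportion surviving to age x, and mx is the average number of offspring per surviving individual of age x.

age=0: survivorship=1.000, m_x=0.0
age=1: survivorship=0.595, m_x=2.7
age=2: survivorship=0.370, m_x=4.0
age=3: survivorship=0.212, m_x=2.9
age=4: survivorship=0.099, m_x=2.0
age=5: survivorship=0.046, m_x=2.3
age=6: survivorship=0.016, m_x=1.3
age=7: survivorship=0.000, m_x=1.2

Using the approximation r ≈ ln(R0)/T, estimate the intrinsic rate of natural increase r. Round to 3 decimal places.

0.714

R0 = Σ lx·mx = 0 + 1.6065 + 1.48 + 0.6148 + 0.198 + 0.1058 + 0.0208 + 0 = 4.0259
Σ x·lx·mx = 7.8567; T = 7.8567/4.0259 = 1.95154…
r ≈ ln(R0)/T = ln(4.0259)/1.95154… = 0.71367… → 0.714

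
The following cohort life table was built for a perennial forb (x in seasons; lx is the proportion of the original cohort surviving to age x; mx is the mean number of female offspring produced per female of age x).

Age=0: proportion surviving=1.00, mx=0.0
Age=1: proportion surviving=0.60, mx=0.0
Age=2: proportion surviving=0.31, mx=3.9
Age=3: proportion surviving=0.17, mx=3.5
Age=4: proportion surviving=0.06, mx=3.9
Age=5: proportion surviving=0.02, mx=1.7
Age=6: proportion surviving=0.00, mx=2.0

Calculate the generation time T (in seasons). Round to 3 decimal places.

2.562

lx·mx: 0, 0, 1.209, 0.595, 0.234, 0.034, 0 → R0 = 2.072
x·lx·mx: 0, 0, 2.418, 1.785, 0.936, 0.17, 0 → Σ = 5.309
T = 5.309 / 2.072 = 2.562259… → 2.562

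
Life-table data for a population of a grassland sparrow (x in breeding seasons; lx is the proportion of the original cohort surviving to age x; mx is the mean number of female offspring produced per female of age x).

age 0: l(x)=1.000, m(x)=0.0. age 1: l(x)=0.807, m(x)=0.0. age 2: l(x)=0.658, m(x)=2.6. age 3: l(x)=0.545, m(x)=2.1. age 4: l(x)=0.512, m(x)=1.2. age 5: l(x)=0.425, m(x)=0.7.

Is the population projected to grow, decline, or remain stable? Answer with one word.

growing

R0 = Σ lx·mx = 0 + 0 + 1.7108 + 1.1445 + 0.6144 + 0.2975 = 3.7672
R0 > 1, so the population is growing.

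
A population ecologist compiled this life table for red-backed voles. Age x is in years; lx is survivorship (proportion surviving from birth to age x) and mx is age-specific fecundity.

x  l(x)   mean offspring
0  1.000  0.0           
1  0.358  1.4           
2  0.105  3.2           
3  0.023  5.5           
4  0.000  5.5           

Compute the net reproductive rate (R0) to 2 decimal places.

lx·mx by age: 0, 0.5012, 0.336, 0.1265, 0
R0 = Σ lx·mx = 0.9637 → 0.96

0.96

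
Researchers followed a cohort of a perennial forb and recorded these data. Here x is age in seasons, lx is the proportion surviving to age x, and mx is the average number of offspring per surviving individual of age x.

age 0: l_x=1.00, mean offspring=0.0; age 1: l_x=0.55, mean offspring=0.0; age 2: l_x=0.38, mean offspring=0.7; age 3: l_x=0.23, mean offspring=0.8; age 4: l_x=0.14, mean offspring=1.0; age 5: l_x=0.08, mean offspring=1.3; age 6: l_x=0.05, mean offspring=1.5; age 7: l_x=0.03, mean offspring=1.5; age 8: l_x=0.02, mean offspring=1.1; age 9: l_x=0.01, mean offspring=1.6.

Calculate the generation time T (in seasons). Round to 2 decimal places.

lx·mx: 0, 0, 0.266, 0.184, 0.14, 0.104, 0.075, 0.045, 0.022, 0.016 → R0 = 0.852
x·lx·mx: 0, 0, 0.532, 0.552, 0.56, 0.52, 0.45, 0.315, 0.176, 0.144 → Σ = 3.249
T = 3.249 / 0.852 = 3.81338… → 3.81

3.81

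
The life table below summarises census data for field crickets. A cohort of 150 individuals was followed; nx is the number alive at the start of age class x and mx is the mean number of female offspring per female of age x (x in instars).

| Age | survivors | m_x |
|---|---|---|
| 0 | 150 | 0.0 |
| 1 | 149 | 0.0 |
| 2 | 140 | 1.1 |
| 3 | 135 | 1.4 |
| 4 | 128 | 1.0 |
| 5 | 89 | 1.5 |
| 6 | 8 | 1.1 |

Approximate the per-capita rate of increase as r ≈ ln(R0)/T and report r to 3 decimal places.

lx = nx/n0 = nx/150: 1, 0.99333…, 0.93333…, 0.9, 0.85333…, 0.59333…, 0.05333…
R0 = Σ lx·mx = 0 + 0 + 1.02667… + 1.26 + 0.85333… + 0.89… + 0.05867… = 4.088667…
Σ x·lx·mx = 14.048667…; T = 14.048667…/4.088667… = 3.436…
r ≈ ln(R0)/T = ln(4.088667…)/3.436… = 0.40984… → 0.410

0.410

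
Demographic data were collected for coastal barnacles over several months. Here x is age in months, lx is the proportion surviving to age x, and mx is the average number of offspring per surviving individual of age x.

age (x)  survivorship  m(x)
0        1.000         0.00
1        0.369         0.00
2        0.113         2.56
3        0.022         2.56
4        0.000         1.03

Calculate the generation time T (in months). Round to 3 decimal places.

2.163

lx·mx: 0, 0, 0.28928, 0.05632, 0 → R0 = 0.3456
x·lx·mx: 0, 0, 0.57856, 0.16896, 0 → Σ = 0.74752
T = 0.74752 / 0.3456 = 2.162963… → 2.163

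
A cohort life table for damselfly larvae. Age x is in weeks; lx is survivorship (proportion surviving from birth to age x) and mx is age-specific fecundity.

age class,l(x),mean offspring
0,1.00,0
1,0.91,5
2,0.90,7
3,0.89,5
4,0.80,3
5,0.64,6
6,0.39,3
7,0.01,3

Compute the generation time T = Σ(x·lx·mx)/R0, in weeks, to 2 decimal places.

lx·mx: 0, 4.55, 6.3, 4.45, 2.4, 3.84, 1.17, 0.03 → R0 = 22.74
x·lx·mx: 0, 4.55, 12.6, 13.35, 9.6, 19.2, 7.02, 0.21 → Σ = 66.53
T = 66.53 / 22.74 = 2.925682… → 2.93

2.93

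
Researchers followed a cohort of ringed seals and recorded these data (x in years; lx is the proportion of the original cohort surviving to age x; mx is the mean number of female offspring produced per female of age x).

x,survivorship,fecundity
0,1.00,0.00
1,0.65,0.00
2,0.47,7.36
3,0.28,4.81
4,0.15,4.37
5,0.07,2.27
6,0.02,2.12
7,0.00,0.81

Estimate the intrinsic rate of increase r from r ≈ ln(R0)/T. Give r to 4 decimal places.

R0 = Σ lx·mx = 0 + 0 + 3.4592 + 1.3468 + 0.6555 + 0.1589 + 0.0424 + 0 = 5.6628
Σ x·lx·mx = 14.6297; T = 14.6297/5.6628 = 2.58347…
r ≈ ln(R0)/T = ln(5.6628)/2.58347… = 0.671158… → 0.6712

0.6712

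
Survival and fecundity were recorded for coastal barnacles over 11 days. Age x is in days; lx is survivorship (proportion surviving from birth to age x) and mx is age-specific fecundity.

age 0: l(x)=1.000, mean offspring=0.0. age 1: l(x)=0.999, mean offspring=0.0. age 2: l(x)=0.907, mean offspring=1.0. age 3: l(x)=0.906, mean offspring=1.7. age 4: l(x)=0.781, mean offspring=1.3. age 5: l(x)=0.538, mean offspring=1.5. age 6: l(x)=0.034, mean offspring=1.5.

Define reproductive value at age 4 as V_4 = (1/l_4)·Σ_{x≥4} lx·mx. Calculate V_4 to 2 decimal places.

lx·mx for x ≥ 4: 1.0153, 0.807, 0.051 → sum = 1.8733
V_4 = 1.8733 / l_4 = 1.8733 / 0.781 = 2.398592… → 2.40

2.40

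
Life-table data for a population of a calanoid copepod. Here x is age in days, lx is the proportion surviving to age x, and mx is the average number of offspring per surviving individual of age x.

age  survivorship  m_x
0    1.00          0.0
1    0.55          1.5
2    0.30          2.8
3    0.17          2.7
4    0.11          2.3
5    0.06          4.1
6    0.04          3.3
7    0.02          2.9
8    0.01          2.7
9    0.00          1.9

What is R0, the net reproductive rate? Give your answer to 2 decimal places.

2.84

lx·mx by age: 0, 0.825, 0.84, 0.459, 0.253, 0.246, 0.132, 0.058, 0.027, 0
R0 = Σ lx·mx = 2.84 → 2.84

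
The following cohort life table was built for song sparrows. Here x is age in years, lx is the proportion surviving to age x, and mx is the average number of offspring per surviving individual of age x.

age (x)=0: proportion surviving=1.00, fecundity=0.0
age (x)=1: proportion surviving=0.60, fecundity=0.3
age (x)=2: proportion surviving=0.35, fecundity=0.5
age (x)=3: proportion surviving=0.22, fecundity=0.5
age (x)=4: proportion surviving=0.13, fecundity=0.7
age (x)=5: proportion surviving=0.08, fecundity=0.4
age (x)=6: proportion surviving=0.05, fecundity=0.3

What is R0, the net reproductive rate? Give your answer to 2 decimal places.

0.60

lx·mx by age: 0, 0.18, 0.175, 0.11, 0.091, 0.032, 0.015
R0 = Σ lx·mx = 0.603 → 0.60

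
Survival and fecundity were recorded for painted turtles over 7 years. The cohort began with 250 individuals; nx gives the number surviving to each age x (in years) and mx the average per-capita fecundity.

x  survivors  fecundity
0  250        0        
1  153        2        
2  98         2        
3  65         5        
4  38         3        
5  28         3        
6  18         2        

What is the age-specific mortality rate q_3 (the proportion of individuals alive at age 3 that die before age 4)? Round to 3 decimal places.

lx = nx/n0 = nx/250: 1, 0.612, 0.392, 0.26, 0.152, 0.112, 0.072
q_3 = (l_3 − l_4) / l_3 = (0.26 − 0.152) / 0.26
     = 0.108 / 0.26 = 0.415385… → 0.415

0.415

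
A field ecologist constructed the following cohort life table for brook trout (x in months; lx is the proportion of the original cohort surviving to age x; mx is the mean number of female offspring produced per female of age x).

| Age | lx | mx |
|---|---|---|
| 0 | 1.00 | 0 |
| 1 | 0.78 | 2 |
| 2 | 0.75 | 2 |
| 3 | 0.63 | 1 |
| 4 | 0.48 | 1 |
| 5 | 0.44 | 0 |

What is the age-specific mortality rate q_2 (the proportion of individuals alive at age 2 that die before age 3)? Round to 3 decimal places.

q_2 = (l_2 − l_3) / l_2 = (0.75 − 0.63) / 0.75
     = 0.12 / 0.75 = 0.16 → 0.160

0.160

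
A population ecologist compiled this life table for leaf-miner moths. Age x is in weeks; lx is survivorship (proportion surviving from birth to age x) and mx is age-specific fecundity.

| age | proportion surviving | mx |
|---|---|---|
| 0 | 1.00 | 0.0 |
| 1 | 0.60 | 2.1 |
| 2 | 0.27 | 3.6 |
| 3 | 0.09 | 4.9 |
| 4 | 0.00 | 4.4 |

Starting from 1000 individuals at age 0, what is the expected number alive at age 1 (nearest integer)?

Expected survivors = N0 · l_1 = 1000 × 0.60 = 600 → 600

600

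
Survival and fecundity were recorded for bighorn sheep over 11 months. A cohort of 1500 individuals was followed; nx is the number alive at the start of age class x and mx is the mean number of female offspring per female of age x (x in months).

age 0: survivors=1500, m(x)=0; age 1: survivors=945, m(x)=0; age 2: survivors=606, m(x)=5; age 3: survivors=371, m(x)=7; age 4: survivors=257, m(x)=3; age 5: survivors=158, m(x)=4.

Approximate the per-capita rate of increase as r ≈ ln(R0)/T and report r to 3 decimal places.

0.540

lx = nx/n0 = nx/1500: 1, 0.63, 0.404, 0.24733…, 0.17133…, 0.10533…
R0 = Σ lx·mx = 0 + 0 + 2.02 + 1.73133… + 0.514… + 0.42133… = 4.686667…
Σ x·lx·mx = 13.396667…; T = 13.396667…/4.686667… = 2.85846…
r ≈ ln(R0)/T = ln(4.686667…)/2.85846… = 0.5404… → 0.540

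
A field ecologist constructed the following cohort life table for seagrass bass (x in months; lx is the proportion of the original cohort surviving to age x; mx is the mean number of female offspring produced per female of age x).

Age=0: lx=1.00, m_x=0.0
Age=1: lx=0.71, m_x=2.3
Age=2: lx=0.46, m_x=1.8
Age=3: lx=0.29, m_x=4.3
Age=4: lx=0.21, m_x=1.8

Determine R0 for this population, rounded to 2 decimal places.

lx·mx by age: 0, 1.633, 0.828, 1.247, 0.378
R0 = Σ lx·mx = 4.086 → 4.09

4.09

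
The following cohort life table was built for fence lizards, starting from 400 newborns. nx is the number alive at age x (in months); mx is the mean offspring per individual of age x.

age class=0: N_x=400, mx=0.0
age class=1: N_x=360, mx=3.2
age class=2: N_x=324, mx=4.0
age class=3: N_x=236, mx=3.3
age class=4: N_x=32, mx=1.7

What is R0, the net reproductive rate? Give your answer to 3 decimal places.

8.203

lx = nx/n0 = nx/400: 1, 0.9, 0.81, 0.59, 0.08
lx·mx by age: 0, 2.88, 3.24, 1.947, 0.136
R0 = Σ lx·mx = 8.203 → 8.203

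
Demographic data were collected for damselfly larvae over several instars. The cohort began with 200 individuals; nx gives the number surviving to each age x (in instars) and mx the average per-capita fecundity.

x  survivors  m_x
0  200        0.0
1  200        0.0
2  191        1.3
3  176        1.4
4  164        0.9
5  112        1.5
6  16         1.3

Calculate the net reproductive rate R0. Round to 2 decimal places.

4.16

lx = nx/n0 = nx/200: 1, 1, 0.955, 0.88, 0.82, 0.56, 0.08
lx·mx by age: 0, 0, 1.2415, 1.232, 0.738, 0.84, 0.104
R0 = Σ lx·mx = 4.1555 → 4.16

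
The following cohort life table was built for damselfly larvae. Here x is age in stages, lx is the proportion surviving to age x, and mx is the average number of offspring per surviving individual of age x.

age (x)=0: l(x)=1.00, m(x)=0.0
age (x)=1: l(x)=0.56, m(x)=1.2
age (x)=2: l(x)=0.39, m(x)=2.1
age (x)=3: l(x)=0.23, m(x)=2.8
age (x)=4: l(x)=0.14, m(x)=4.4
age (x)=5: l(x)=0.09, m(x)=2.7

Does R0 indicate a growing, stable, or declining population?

R0 = Σ lx·mx = 0 + 0.672 + 0.819 + 0.644 + 0.616 + 0.243 = 2.994
R0 > 1, so the population is growing.

growing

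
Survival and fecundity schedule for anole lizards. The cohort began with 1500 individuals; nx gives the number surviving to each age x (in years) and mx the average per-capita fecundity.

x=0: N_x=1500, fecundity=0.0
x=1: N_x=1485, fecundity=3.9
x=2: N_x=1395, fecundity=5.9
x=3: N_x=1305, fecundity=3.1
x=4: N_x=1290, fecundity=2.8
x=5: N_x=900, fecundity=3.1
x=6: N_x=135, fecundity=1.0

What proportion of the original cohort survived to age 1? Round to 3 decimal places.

l_1 = n_1/n_0 = 1485/1500 = 0.99 → 0.990

0.990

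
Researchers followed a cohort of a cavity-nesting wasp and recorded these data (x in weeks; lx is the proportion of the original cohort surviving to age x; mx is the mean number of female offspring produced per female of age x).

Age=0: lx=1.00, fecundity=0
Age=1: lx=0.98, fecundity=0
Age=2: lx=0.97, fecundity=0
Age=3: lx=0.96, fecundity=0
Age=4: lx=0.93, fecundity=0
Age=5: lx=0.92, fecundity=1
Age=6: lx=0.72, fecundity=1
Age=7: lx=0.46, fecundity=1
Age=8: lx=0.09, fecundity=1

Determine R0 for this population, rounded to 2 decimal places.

2.19

lx·mx by age: 0, 0, 0, 0, 0, 0.92, 0.72, 0.46, 0.09
R0 = Σ lx·mx = 2.19 → 2.19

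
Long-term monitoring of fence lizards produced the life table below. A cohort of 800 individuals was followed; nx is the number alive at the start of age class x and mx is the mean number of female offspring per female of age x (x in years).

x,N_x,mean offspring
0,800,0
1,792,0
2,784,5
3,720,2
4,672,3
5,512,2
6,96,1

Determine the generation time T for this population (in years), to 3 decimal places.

lx = nx/n0 = nx/800: 1, 0.99, 0.98, 0.9, 0.84, 0.64, 0.12
lx·mx: 0, 0, 4.9, 1.8, 2.52, 1.28, 0.12 → R0 = 10.62
x·lx·mx: 0, 0, 9.8, 5.4, 10.08, 6.4, 0.72 → Σ = 32.4
T = 32.4 / 10.62 = 3.050847… → 3.051

3.051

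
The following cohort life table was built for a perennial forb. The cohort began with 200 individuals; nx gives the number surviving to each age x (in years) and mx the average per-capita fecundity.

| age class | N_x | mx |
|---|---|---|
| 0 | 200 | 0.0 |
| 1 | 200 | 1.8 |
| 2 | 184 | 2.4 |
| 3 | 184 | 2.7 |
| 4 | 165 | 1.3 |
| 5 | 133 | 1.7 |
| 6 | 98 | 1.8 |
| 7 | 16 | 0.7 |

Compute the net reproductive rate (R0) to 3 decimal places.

9.633

lx = nx/n0 = nx/200: 1, 1, 0.92, 0.92, 0.825, 0.665, 0.49, 0.08
lx·mx by age: 0, 1.8, 2.208, 2.484, 1.0725, 1.1305, 0.882, 0.056
R0 = Σ lx·mx = 9.633 → 9.633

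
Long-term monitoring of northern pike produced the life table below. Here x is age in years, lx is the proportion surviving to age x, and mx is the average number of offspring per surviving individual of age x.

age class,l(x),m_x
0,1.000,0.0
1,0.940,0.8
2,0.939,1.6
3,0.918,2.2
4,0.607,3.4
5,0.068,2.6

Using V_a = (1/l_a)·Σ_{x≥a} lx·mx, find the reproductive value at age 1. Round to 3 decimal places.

6.930

lx·mx for x ≥ 1: 0.752, 1.5024, 2.0196, 2.0638, 0.1768 → sum = 6.5146
V_1 = 6.5146 / l_1 = 6.5146 / 0.94 = 6.930426… → 6.930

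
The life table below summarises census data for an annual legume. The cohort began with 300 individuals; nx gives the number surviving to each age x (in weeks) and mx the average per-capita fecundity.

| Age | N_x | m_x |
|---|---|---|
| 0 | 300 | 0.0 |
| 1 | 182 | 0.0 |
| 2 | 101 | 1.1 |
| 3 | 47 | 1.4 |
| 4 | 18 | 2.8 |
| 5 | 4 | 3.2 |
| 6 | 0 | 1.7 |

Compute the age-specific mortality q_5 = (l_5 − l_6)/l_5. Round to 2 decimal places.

1.00

lx = nx/n0 = nx/300: 1, 0.60667…, 0.33667…, 0.15667…, 0.06, 0.01333…, 0
q_5 = (l_5 − l_6) / l_5 = (0.013333… − 0) / 0.013333…
     = 0.013333… / 0.013333… = 1 → 1.00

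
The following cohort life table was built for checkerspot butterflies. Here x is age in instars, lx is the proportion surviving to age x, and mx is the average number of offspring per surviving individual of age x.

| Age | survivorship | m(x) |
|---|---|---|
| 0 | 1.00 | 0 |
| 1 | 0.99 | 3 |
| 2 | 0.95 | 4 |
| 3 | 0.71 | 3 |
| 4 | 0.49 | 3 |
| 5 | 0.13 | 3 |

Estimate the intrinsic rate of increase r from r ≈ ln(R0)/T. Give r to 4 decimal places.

R0 = Σ lx·mx = 0 + 2.97 + 3.8 + 2.13 + 1.47 + 0.39 = 10.76
Σ x·lx·mx = 24.79; T = 24.79/10.76 = 2.3039…
r ≈ ln(R0)/T = ln(10.76)/2.3039… = 1.031222… → 1.0312

1.0312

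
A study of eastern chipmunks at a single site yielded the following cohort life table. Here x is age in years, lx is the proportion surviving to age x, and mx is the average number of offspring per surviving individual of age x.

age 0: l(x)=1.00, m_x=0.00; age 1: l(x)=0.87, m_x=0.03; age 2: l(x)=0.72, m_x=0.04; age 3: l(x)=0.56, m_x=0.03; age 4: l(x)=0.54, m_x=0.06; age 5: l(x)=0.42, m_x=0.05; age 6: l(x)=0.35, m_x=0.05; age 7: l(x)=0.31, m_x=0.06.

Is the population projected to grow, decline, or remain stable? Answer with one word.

declining

R0 = Σ lx·mx = 0 + 0.0261 + 0.0288 + 0.0168 + 0.0324 + 0.021 + 0.0175 + 0.0186 = 0.1612
R0 < 1, so the population is declining.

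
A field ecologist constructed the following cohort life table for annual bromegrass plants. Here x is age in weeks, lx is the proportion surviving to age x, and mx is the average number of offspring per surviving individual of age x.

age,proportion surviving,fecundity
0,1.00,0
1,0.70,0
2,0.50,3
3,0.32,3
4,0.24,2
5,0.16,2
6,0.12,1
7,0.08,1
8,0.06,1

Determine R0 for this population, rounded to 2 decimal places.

lx·mx by age: 0, 0, 1.5, 0.96, 0.48, 0.32, 0.12, 0.08, 0.06
R0 = Σ lx·mx = 3.52 → 3.52

3.52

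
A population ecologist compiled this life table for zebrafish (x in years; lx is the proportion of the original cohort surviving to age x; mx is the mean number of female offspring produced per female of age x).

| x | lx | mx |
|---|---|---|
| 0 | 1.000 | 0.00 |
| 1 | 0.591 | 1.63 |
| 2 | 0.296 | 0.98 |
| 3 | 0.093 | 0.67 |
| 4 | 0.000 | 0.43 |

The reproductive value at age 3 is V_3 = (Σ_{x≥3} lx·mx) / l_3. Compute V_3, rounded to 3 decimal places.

lx·mx for x ≥ 3: 0.06231, 0 → sum = 0.06231
V_3 = 0.06231 / l_3 = 0.06231 / 0.093 = 0.67 → 0.670

0.670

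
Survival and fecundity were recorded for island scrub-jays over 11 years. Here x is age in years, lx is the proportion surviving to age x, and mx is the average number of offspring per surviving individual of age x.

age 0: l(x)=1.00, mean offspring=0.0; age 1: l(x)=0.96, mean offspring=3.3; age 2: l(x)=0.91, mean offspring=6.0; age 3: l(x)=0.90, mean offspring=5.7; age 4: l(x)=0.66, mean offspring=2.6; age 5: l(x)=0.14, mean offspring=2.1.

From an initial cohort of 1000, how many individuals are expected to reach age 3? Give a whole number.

900

Expected survivors = N0 · l_3 = 1000 × 0.90 = 900 → 900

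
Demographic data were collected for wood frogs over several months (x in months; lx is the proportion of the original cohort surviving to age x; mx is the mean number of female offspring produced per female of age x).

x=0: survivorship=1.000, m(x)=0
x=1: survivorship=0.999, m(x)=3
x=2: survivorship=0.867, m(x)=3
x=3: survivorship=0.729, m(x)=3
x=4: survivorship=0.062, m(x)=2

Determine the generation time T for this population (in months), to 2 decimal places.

1.93

lx·mx: 0, 2.997, 2.601, 2.187, 0.124 → R0 = 7.909
x·lx·mx: 0, 2.997, 5.202, 6.561, 0.496 → Σ = 15.256
T = 15.256 / 7.909 = 1.928942… → 1.93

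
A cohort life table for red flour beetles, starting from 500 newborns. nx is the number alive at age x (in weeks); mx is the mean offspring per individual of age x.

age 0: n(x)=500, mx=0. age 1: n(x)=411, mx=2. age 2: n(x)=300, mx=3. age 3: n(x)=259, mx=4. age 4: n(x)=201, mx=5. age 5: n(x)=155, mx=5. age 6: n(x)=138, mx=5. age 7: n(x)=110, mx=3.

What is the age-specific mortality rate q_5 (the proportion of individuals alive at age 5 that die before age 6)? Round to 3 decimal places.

lx = nx/n0 = nx/500: 1, 0.822, 0.6, 0.518, 0.402, 0.31, 0.276, 0.22
q_5 = (l_5 − l_6) / l_5 = (0.31 − 0.276) / 0.31
     = 0.034 / 0.31 = 0.109677… → 0.110

0.110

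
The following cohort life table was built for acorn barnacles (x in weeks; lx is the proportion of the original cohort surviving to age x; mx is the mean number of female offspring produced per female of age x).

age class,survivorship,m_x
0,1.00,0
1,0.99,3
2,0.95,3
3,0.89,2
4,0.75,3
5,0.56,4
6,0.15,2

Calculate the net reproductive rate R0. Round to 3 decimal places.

12.390

lx·mx by age: 0, 2.97, 2.85, 1.78, 2.25, 2.24, 0.3
R0 = Σ lx·mx = 12.39 → 12.390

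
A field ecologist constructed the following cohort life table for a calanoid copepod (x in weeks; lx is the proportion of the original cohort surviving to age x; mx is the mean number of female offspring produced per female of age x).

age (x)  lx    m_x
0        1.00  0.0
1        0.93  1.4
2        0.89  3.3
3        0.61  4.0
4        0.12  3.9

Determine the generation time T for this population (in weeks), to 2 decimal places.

lx·mx: 0, 1.302, 2.937, 2.44, 0.468 → R0 = 7.147
x·lx·mx: 0, 1.302, 5.874, 7.32, 1.872 → Σ = 16.368
T = 16.368 / 7.147 = 2.290192… → 2.29

2.29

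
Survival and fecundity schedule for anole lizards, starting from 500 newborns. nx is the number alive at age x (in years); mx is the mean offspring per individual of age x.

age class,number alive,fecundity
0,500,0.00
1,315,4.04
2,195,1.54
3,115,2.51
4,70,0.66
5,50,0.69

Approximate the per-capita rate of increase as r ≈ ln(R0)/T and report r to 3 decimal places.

0.851

lx = nx/n0 = nx/500: 1, 0.63, 0.39, 0.23, 0.14, 0.1
R0 = Σ lx·mx = 0 + 2.5452 + 0.6006 + 0.5773 + 0.0924 + 0.069 = 3.8845
Σ x·lx·mx = 6.1929; T = 6.1929/3.8845 = 1.59426…
r ≈ ln(R0)/T = ln(3.8845)/1.59426… = 0.85118… → 0.851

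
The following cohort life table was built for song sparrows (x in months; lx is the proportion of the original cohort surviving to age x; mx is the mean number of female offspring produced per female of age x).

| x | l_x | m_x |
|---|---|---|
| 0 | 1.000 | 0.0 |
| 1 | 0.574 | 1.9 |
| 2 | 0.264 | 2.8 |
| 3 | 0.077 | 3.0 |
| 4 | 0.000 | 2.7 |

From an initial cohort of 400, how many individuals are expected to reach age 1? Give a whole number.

Expected survivors = N0 · l_1 = 400 × 0.574 = 229.6 → 230

230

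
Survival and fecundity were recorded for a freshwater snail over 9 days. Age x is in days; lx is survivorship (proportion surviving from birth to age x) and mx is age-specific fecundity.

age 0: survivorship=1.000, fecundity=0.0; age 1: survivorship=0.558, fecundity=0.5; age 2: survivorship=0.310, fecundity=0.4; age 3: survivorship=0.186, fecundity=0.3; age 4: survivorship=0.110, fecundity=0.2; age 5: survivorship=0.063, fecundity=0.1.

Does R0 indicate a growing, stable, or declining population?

declining

R0 = Σ lx·mx = 0 + 0.279 + 0.124 + 0.0558 + 0.022 + 0.0063 = 0.4871
R0 < 1, so the population is declining.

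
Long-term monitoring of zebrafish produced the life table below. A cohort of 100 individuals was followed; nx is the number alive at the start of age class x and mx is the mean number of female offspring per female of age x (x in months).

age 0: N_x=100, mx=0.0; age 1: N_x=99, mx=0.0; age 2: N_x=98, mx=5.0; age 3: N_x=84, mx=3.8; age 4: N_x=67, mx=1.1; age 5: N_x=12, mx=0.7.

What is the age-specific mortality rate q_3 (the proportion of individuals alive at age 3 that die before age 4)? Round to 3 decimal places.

lx = nx/n0 = nx/100: 1, 0.99, 0.98, 0.84, 0.67, 0.12
q_3 = (l_3 − l_4) / l_3 = (0.84 − 0.67) / 0.84
     = 0.17 / 0.84 = 0.202381… → 0.202

0.202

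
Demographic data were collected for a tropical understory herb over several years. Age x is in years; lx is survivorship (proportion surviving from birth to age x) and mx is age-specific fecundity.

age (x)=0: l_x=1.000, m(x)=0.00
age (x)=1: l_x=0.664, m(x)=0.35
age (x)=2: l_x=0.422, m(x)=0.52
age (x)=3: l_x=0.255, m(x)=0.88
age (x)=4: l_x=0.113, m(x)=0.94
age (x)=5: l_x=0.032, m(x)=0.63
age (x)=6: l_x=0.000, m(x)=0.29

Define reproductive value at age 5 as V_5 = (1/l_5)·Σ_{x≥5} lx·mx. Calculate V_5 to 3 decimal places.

lx·mx for x ≥ 5: 0.02016, 0 → sum = 0.02016
V_5 = 0.02016 / l_5 = 0.02016 / 0.032 = 0.63 → 0.630

0.630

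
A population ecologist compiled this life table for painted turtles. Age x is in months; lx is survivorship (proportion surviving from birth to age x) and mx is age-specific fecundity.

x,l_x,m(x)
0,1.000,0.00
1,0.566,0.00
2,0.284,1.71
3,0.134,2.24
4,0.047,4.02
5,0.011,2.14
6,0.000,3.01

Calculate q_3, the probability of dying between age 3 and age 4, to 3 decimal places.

0.649

q_3 = (l_3 − l_4) / l_3 = (0.134 − 0.047) / 0.134
     = 0.087 / 0.134 = 0.649254… → 0.649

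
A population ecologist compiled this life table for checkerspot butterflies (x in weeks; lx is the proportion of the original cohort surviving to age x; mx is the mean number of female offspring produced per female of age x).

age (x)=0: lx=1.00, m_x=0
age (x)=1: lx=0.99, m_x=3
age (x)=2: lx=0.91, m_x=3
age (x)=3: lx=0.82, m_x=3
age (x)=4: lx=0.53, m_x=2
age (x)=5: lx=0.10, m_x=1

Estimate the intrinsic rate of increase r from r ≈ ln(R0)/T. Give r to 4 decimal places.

1.0123

R0 = Σ lx·mx = 0 + 2.97 + 2.73 + 2.46 + 1.06 + 0.1 = 9.32
Σ x·lx·mx = 20.55; T = 20.55/9.32 = 2.20494…
r ≈ ln(R0)/T = ln(9.32)/2.20494… = 1.012348… → 1.0123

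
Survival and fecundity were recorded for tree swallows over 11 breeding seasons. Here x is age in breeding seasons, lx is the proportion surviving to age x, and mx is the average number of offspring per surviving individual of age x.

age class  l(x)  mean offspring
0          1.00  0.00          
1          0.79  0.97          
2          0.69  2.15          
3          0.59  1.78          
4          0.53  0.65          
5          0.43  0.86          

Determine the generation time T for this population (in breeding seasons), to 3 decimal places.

2.519

lx·mx: 0, 0.7663, 1.4835, 1.0502, 0.3445, 0.3698 → R0 = 4.0143
x·lx·mx: 0, 0.7663, 2.967, 3.1506, 1.378, 1.849 → Σ = 10.1109
T = 10.1109 / 4.0143 = 2.518721… → 2.519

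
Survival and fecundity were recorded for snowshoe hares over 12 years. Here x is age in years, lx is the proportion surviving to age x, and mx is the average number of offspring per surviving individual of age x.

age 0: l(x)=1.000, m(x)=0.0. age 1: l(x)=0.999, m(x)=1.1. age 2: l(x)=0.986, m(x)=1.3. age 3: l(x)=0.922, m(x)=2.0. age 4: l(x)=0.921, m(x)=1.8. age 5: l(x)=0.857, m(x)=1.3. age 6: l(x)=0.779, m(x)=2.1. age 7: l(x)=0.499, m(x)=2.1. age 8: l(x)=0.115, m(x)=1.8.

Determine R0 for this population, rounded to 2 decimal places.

9.89

lx·mx by age: 0, 1.0989, 1.2818, 1.844, 1.6578, 1.1141, 1.6359, 1.0479, 0.207
R0 = Σ lx·mx = 9.8874 → 9.89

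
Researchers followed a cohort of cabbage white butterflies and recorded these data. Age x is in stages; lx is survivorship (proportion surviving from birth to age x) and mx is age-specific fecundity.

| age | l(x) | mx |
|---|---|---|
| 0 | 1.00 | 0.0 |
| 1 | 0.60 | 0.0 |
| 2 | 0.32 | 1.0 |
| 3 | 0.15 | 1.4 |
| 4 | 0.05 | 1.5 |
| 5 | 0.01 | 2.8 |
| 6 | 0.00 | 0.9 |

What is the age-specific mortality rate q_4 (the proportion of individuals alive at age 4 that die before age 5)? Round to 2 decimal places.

q_4 = (l_4 − l_5) / l_4 = (0.05 − 0.01) / 0.05
     = 0.04 / 0.05 = 0.8 → 0.80

0.80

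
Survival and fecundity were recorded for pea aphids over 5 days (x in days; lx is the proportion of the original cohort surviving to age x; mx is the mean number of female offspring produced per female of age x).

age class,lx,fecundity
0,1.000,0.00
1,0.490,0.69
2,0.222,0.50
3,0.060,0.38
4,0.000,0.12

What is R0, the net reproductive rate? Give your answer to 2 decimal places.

lx·mx by age: 0, 0.3381, 0.111, 0.0228, 0
R0 = Σ lx·mx = 0.4719 → 0.47

0.47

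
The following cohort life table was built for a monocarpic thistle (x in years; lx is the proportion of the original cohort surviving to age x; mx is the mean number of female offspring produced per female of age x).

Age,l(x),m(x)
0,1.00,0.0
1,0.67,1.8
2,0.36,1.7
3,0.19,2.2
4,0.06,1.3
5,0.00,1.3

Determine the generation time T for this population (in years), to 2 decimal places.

1.73

lx·mx: 0, 1.206, 0.612, 0.418, 0.078, 0 → R0 = 2.314
x·lx·mx: 0, 1.206, 1.224, 1.254, 0.312, 0 → Σ = 3.996
T = 3.996 / 2.314 = 1.72688… → 1.73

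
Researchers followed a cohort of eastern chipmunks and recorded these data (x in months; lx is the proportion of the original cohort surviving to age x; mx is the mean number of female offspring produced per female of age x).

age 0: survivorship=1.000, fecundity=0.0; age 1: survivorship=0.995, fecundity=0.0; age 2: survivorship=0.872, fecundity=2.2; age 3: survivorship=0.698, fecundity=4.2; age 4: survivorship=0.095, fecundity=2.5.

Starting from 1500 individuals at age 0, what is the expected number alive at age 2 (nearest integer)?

Expected survivors = N0 · l_2 = 1500 × 0.872 = 1308 → 1308

1308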